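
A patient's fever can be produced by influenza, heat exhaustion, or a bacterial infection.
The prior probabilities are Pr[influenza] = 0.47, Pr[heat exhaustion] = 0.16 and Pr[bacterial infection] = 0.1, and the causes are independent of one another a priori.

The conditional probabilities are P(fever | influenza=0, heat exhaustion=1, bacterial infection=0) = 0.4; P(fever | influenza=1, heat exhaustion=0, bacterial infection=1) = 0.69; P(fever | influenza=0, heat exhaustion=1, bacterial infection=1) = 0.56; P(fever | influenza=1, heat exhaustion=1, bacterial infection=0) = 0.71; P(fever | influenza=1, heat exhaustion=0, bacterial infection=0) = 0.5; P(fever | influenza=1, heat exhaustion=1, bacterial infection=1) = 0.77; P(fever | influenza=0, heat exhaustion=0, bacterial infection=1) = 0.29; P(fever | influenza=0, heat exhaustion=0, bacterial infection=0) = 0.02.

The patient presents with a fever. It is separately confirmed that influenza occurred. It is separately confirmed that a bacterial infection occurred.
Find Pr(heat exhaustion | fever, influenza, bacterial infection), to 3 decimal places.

Pr(heat exhaustion | fever, influenza, bacterial infection) ≈ 0.175

P(fever | influenza, bacterial infection) = 0.69*0.84 + 0.77*0.16 = 0.579600 + 0.123200 = 0.702800
The heat exhaustion-present share is 0.77*0.16 = 0.123200.
So P(heat exhaustion | fever, influenza, bacterial infection) = 0.123200/0.702800 ≈ 0.175.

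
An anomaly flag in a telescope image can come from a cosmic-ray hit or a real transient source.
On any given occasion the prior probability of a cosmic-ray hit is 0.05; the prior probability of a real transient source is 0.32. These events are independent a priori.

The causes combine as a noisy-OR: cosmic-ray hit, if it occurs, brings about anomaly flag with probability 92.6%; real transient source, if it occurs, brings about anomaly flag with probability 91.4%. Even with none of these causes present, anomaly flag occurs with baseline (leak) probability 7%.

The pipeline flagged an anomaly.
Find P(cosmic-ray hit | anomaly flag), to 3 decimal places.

P(cosmic-ray hit | anomaly flag) ≈ 0.128

Under noisy-OR, P(anomaly flag | causes) = 1 − (1−0.07)·∏(1−qᵢ) over the active causes.
Enumerate the 4 (cosmic-ray hit, real transient source) configurations and weight by the priors:
  P(anomaly flag) = 0.07×0.95×0.68 + 0.92002×0.95×0.32 + 0.93118×0.05×0.68 + 0.994081×0.05×0.32
        = 0.045220 + 0.279686 + 0.031660 + 0.015905 = 0.372471
The terms with cosmic-ray hit present sum to 0.047565, so
  P(cosmic-ray hit | anomaly flag) = 0.047565 / 0.372471 ≈ 0.128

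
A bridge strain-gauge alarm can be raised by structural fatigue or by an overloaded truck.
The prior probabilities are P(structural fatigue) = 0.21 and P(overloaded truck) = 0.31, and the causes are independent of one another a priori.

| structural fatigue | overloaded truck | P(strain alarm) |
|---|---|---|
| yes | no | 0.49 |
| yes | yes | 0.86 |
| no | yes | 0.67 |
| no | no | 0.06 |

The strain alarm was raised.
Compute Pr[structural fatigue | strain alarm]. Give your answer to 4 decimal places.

Pr[structural fatigue | strain alarm] ≈ 0.3922

Enumerate the 4 (structural fatigue, overloaded truck) configurations and weight by the priors:
  P(strain alarm) = 0.06·0.79·0.69 + 0.67·0.79·0.31 + 0.49·0.21·0.69 + 0.86·0.21·0.31
        = 0.032706 + 0.164083 + 0.071001 + 0.055986 = 0.323776
Keeping only the structural fatigue-present terms gives 0.126987, so
  P(structural fatigue | strain alarm) = 0.126987 / 0.323776 ≈ 0.3922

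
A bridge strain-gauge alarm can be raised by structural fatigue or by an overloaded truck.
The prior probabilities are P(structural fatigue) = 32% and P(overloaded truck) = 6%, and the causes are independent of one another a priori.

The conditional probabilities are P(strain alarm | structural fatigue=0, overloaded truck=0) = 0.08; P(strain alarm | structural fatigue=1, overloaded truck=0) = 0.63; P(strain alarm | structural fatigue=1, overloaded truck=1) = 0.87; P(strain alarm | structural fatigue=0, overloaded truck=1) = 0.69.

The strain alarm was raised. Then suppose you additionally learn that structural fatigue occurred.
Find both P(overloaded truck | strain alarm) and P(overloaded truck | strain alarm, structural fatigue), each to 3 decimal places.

P(strain alarm) = 0.08×0.68×0.94 + 0.69×0.68×0.06 + 0.63×0.32×0.94 + 0.87×0.32×0.06 = 0.051136 + 0.028152 + 0.189504 + 0.016704 = 0.285496
Of this, 0.044856 comes from 0.028152 + 0.016704 (the overloaded truck=true cases).
Hence the posterior is 0.044856/0.285496 ≈ 0.157.

Now also conditioning on structural fatigue=true:
Weight on overloaded truck=true, given the evidence: 0.87×0.06 = 0.052200
Normalizer over all consistent configurations: 0.63×0.94 + 0.87×0.06 = 0.644400
P(overloaded truck | strain alarm, structural fatigue) = 0.052200/0.644400 ≈ 0.081
— structural fatigue explains away the evidence for overloaded truck.

P(overloaded truck | strain alarm) ≈ 0.157; P(overloaded truck | strain alarm, structural fatigue) ≈ 0.081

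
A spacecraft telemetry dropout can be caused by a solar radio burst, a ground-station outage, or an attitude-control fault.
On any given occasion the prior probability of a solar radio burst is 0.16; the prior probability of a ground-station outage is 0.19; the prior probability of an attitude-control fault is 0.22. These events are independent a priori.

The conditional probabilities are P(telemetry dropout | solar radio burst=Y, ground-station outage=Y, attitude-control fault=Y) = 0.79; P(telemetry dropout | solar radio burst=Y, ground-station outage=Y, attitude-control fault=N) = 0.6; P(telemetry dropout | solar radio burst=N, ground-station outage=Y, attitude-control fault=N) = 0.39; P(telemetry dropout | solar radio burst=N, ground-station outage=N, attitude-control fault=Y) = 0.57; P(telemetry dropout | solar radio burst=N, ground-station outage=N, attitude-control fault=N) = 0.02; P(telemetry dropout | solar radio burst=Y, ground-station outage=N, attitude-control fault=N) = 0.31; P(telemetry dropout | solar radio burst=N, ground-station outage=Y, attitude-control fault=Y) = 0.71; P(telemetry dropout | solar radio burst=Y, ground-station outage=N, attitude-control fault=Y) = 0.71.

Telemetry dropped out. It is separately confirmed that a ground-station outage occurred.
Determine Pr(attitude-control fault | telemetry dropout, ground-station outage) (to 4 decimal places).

P(telemetry dropout | ground-station outage) = 0.39×0.84×0.78 + 0.71×0.84×0.22 + 0.6×0.16×0.78 + 0.79×0.16×0.22 = 0.255528 + 0.131208 + 0.074880 + 0.027808 = 0.489424
The attitude-control fault-present share is 0.131208 + 0.027808 = 0.159016.
P(attitude-control fault | telemetry dropout, ground-station outage) = 0.159016 / 0.489424 ≈ 0.3249

Pr(attitude-control fault | telemetry dropout, ground-station outage) ≈ 0.3249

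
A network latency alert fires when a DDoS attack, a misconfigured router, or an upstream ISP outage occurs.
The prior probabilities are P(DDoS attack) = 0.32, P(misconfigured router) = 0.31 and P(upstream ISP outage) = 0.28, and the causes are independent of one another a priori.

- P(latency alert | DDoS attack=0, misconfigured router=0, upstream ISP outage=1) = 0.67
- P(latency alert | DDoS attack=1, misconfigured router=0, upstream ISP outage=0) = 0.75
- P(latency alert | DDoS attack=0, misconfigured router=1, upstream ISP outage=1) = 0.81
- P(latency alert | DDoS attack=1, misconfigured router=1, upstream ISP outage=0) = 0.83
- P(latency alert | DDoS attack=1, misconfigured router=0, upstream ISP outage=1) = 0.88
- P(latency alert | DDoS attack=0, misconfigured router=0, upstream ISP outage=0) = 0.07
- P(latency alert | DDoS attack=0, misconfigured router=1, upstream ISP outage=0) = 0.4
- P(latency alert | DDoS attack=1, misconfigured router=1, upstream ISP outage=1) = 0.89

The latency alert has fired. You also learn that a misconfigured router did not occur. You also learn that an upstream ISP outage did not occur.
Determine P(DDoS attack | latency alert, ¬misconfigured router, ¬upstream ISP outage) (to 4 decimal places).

P(DDoS attack | latency alert, ¬misconfigured router, ¬upstream ISP outage) ≈ 0.8345

Sum P(latency alert|·) weighted by the priors over both values of DDoS attack:
  P(latency alert | ¬misconfigured router, ¬upstream ISP outage) = 0.07×0.68 + 0.75×0.32
        = 0.047600 + 0.240000 = 0.287600
Keeping only the DDoS attack-present terms gives 0.240000, so
  P(DDoS attack | latency alert, ¬misconfigured router, ¬upstream ISP outage) = 0.240000 / 0.287600 ≈ 0.8345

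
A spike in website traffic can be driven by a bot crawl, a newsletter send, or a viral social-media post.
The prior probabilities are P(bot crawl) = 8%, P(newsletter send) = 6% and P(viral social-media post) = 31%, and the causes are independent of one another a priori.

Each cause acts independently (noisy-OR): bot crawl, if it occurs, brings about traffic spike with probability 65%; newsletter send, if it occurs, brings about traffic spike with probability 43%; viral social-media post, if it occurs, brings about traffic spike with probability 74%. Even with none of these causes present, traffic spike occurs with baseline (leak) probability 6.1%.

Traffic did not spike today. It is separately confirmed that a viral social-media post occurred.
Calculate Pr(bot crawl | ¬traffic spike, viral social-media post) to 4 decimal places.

Pr(bot crawl | ¬traffic spike, viral social-media post) ≈ 0.0295

Under noisy-OR, P(traffic spike | causes) = 1 − (1−0.061)·∏(1−qᵢ) over the active causes.
For the numerator, keep only bot crawl=true terms: 0.006426 + 0.000234 = 0.006660
Normalizer over all consistent configurations: 0.24414·0.92·0.94 + 0.13916·0.92·0.06 + 0.085449·0.08·0.94 + 0.048706·0.08·0.06 = 0.225474
Posterior = 0.006660 / 0.225474 ≈ 0.0295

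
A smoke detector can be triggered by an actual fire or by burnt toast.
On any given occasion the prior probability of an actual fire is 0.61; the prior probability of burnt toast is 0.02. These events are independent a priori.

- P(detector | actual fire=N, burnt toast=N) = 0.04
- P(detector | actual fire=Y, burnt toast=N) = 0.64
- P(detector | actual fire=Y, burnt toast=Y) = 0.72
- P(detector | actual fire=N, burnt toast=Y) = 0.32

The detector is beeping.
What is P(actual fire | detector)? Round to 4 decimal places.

P(detector) = 0.04*0.39*0.98 + 0.32*0.39*0.02 + 0.64*0.61*0.98 + 0.72*0.61*0.02 = 0.015288 + 0.002496 + 0.382592 + 0.008784 = 0.409160
Restricting to configurations with actual fire present: 0.382592 + 0.008784 = 0.391376.
Hence the posterior is 0.391376/0.409160 ≈ 0.9565.

P(actual fire | detector) ≈ 0.9565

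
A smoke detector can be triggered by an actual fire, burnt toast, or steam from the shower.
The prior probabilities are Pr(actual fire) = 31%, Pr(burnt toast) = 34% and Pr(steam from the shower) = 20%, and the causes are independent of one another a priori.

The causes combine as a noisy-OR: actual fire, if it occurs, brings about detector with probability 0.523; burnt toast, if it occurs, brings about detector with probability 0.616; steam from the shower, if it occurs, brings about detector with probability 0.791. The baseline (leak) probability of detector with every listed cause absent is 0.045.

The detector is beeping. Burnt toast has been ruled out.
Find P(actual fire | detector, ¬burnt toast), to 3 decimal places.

Under noisy-OR, P(detector | causes) = 1 − (1−0.045)·∏(1−qᵢ) over the active causes.
P(detector | ¬burnt toast) = 0.045*0.69*0.8 + 0.800405*0.69*0.2 + 0.544465*0.31*0.8 + 0.904793*0.31*0.2 = 0.024840 + 0.110456 + 0.135027 + 0.056097 = 0.326420
The actual fire-present share is 0.135027 + 0.056097 = 0.191124.
P(actual fire | detector, ¬burnt toast) = 0.191124 / 0.326420 ≈ 0.586

P(actual fire | detector, ¬burnt toast) ≈ 0.586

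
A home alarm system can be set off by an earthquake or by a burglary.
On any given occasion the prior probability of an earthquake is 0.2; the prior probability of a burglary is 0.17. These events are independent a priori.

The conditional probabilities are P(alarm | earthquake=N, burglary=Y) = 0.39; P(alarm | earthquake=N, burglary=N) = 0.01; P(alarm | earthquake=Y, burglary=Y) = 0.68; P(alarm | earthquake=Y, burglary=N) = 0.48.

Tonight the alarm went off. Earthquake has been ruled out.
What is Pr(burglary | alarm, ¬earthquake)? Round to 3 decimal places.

For the numerator, keep only burglary=true terms: 0.39×0.17 = 0.066300
Normalizer over all consistent configurations: 0.01×0.83 + 0.39×0.17 = 0.074600
P(burglary | alarm, ¬earthquake) = 0.066300/0.074600 ≈ 0.889

Pr(burglary | alarm, ¬earthquake) ≈ 0.889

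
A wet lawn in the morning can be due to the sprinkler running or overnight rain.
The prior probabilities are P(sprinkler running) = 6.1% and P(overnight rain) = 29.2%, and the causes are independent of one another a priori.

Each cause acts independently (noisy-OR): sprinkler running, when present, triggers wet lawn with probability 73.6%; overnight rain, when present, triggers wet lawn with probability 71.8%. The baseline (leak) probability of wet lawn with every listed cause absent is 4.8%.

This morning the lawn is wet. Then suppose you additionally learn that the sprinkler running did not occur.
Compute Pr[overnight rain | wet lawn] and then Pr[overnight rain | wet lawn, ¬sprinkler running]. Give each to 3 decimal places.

Pr[overnight rain | wet lawn] ≈ 0.772; Pr[overnight rain | wet lawn, ¬sprinkler running] ≈ 0.863

Under noisy-OR, P(wet lawn | causes) = 1 − (1−0.048)·∏(1−qᵢ) over the active causes.
Enumerate the 4 (sprinkler running, overnight rain) configurations and weight by the priors:
  P(wet lawn) = 0.048×0.939×0.708 + 0.731536×0.939×0.292 + 0.748672×0.061×0.708 + 0.929126×0.061×0.292
        = 0.031911 + 0.200578 + 0.032334 + 0.016550 = 0.281373
Keeping only the overnight rain-present terms gives 0.217128, so
  P(overnight rain | wet lawn) = 0.217128 / 0.281373 ≈ 0.772

Now condition on the additional information:
Numerator (weight on configurations with overnight rain): 0.731536×0.292 = 0.213609
Denominator P(wet lawn | ¬sprinkler running): 0.048×0.708 + 0.731536×0.292 = 0.247593
P(overnight rain | wet lawn, ¬sprinkler running) = 0.213609/0.247593 ≈ 0.863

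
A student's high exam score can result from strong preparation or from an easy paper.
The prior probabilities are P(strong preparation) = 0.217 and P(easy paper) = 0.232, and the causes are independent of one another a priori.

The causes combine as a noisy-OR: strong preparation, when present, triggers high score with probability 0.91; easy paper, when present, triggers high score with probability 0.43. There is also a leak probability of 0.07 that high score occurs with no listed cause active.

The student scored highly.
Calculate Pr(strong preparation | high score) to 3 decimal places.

Under noisy-OR, P(high score | causes) = 1 − (1−0.07)·∏(1−qᵢ) over the active causes.
P(high score) = 0.07*0.783*0.768 + 0.4699*0.783*0.232 + 0.9163*0.217*0.768 + 0.952291*0.217*0.232 = 0.042094 + 0.085360 + 0.152707 + 0.047942 = 0.328103
Of this, 0.200649 comes from 0.152707 + 0.047942 (the strong preparation=true cases).
P(strong preparation | high score) = 0.200649 / 0.328103 ≈ 0.612

Pr(strong preparation | high score) ≈ 0.612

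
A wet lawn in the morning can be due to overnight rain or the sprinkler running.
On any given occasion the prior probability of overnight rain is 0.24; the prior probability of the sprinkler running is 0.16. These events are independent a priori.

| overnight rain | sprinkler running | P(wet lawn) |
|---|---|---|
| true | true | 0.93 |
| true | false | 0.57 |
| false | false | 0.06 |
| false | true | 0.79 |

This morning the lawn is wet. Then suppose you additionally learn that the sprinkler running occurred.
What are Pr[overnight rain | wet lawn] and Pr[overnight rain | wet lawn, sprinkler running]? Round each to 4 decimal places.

Pr[overnight rain | wet lawn] ≈ 0.5285; Pr[overnight rain | wet lawn, sprinkler running] ≈ 0.2710

Enumerate the 4 (overnight rain, sprinkler running) configurations and weight by the priors:
  P(wet lawn) = 0.06*0.76*0.84 + 0.79*0.76*0.16 + 0.57*0.24*0.84 + 0.93*0.24*0.16
        = 0.038304 + 0.096064 + 0.114912 + 0.035712 = 0.284992
The terms with overnight rain present sum to 0.150624, so
  P(overnight rain | wet lawn) = 0.150624 / 0.284992 ≈ 0.5285

With the extra evidence:
Numerator (weight on configurations with overnight rain): 0.93×0.24 = 0.223200
Normalizer over all consistent configurations: 0.79×0.76 + 0.93×0.24 = 0.823600
Posterior = 0.223200 / 0.823600 ≈ 0.2710
The drop from 0.5285 to 0.2710 is the explaining-away (discounting) effect.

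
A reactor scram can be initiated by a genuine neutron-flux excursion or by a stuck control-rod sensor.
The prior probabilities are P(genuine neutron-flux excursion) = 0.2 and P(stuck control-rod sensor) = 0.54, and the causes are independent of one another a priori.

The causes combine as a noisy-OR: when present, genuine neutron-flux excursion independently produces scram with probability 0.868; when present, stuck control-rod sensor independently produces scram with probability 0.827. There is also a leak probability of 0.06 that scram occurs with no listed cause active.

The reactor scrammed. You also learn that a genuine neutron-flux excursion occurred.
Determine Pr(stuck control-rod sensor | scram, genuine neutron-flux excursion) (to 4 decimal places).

Pr(stuck control-rod sensor | scram, genuine neutron-flux excursion) ≈ 0.5674

Under noisy-OR, P(scram | causes) = 1 − (1−0.06)·∏(1−qᵢ) over the active causes.
Weight on stuck control-rod sensor=true, given the evidence: 0.978534×0.54 = 0.528408
Normalizer over all consistent configurations: 0.87592×0.46 + 0.978534×0.54 = 0.931331
Posterior = 0.528408 / 0.931331 ≈ 0.5674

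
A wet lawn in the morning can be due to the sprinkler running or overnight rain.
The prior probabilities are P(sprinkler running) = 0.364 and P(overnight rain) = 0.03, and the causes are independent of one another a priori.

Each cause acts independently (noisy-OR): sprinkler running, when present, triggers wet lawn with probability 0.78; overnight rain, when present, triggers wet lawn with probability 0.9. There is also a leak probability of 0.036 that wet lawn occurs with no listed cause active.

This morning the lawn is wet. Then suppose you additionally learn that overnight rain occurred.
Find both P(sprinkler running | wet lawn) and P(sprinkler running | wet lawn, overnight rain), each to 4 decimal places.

Under noisy-OR, P(wet lawn | causes) = 1 − (1−0.036)·∏(1−qᵢ) over the active causes.
P(wet lawn) = 0.036*0.636*0.97 + 0.9036*0.636*0.03 + 0.78792*0.364*0.97 + 0.978792*0.364*0.03 = 0.022209 + 0.017241 + 0.278199 + 0.010688 = 0.328337
Restricting to configurations with sprinkler running present: 0.278199 + 0.010688 = 0.288887.
Hence the posterior is 0.288887/0.328337 ≈ 0.8798.

Now condition on the additional information:
P(wet lawn | overnight rain) = 0.9036×0.636 + 0.978792×0.364 = 0.574690 + 0.356280 = 0.930970
The sprinkler running-present share is 0.978792×0.364 = 0.356280.
P(sprinkler running | wet lawn, overnight rain) = 0.356280 / 0.930970 ≈ 0.3827
The drop from 0.8798 to 0.3827 is the explaining-away (discounting) effect.

P(sprinkler running | wet lawn) ≈ 0.8798; P(sprinkler running | wet lawn, overnight rain) ≈ 0.3827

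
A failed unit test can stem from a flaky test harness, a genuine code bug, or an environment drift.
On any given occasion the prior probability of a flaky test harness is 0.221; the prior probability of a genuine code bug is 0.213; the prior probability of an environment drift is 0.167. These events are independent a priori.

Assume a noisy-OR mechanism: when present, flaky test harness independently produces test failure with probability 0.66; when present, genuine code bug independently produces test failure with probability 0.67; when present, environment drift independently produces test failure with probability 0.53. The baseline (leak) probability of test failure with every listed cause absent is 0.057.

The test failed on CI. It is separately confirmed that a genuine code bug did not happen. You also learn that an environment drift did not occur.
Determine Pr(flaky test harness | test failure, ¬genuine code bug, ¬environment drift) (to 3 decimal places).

Under noisy-OR, P(test failure | causes) = 1 − (1−0.057)·∏(1−qᵢ) over the active causes.
Sum P(test failure|·) weighted by the priors over both values of flaky test harness:
  P(test failure | ¬genuine code bug, ¬environment drift) = 0.057×0.779 + 0.67938×0.221
        = 0.044403 + 0.150143 = 0.194546
Keeping only the flaky test harness-present terms gives 0.150143, so
  P(flaky test harness | test failure, ¬genuine code bug, ¬environment drift) = 0.150143 / 0.194546 ≈ 0.772

Pr(flaky test harness | test failure, ¬genuine code bug, ¬environment drift) ≈ 0.772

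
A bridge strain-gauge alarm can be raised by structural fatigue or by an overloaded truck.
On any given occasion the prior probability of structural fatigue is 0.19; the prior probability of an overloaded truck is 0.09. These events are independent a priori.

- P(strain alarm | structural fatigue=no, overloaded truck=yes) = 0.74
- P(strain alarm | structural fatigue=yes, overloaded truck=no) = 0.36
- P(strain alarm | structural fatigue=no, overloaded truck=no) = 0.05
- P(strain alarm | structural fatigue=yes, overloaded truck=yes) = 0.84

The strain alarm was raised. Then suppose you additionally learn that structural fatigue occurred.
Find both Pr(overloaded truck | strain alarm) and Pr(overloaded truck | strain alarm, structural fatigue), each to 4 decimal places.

Pr(overloaded truck | strain alarm) ≈ 0.4080; Pr(overloaded truck | strain alarm, structural fatigue) ≈ 0.1875

By total probability over the 4 (structural fatigue, overloaded truck) configurations:
  P(strain alarm) = 0.05×0.81×0.91 + 0.74×0.81×0.09 + 0.36×0.19×0.91 + 0.84×0.19×0.09
        = 0.036855 + 0.053946 + 0.062244 + 0.014364 = 0.167409
Configurations with overloaded truck contribute 0.068310, so
  P(overloaded truck | strain alarm) = 0.068310 / 0.167409 ≈ 0.4080

With the extra evidence:
P(strain alarm | structural fatigue) = 0.36×0.91 + 0.84×0.09 = 0.327600 + 0.075600 = 0.403200
The overloaded truck-present share is 0.84×0.09 = 0.075600.
So P(overloaded truck | strain alarm, structural fatigue) = 0.075600/0.403200 ≈ 0.1875.
The drop from 0.4080 to 0.1875 is the explaining-away (discounting) effect.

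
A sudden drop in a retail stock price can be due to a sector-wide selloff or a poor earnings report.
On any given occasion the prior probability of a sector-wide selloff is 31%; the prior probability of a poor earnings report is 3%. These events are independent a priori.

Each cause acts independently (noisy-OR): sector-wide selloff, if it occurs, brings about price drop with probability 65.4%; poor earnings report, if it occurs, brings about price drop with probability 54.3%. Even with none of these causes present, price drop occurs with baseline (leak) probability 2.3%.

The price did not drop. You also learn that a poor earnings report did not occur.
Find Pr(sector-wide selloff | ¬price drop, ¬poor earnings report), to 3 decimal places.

Pr(sector-wide selloff | ¬price drop, ¬poor earnings report) ≈ 0.135

Under noisy-OR, P(price drop | causes) = 1 − (1−0.023)·∏(1−qᵢ) over the active causes.
P(¬price drop | ¬poor earnings report) = 0.977*0.69 + 0.338042*0.31 = 0.674130 + 0.104793 = 0.778923
Of this, 0.104793 comes from 0.338042*0.31 (the sector-wide selloff=true cases).
Hence the posterior is 0.104793/0.778923 ≈ 0.135.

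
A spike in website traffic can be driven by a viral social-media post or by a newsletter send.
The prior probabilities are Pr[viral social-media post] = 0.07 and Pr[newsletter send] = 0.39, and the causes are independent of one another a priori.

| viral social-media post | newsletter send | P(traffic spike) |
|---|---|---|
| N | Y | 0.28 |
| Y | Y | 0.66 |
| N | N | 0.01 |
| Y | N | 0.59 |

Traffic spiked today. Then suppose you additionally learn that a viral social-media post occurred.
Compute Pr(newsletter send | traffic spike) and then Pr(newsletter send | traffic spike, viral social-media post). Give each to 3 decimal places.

Pr(newsletter send | traffic spike) ≈ 0.795; Pr(newsletter send | traffic spike, viral social-media post) ≈ 0.417

P(traffic spike) = 0.01×0.93×0.61 + 0.28×0.93×0.39 + 0.59×0.07×0.61 + 0.66×0.07×0.39 = 0.005673 + 0.101556 + 0.025193 + 0.018018 = 0.150440
The newsletter send-present share is 0.101556 + 0.018018 = 0.119574.
P(newsletter send | traffic spike) = 0.119574 / 0.150440 ≈ 0.795

Now condition on the additional information:
Numerator (weight on configurations with newsletter send): 0.66×0.39 = 0.257400
Normalizer over all consistent configurations: 0.59×0.61 + 0.66×0.39 = 0.617300
P(newsletter send | traffic spike, viral social-media post) = 0.257400/0.617300 ≈ 0.417
— viral social-media post explains away the evidence for newsletter send.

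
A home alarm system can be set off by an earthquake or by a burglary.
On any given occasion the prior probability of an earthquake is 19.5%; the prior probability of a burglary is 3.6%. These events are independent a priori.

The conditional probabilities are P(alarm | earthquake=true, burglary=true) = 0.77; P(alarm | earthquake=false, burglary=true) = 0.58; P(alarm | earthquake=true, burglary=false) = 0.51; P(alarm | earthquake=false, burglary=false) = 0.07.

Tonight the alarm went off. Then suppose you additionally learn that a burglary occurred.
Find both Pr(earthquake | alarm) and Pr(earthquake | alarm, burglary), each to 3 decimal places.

Pr(earthquake | alarm) ≈ 0.587; Pr(earthquake | alarm, burglary) ≈ 0.243

By total probability over the 4 (earthquake, burglary) configurations:
  P(alarm) = 0.07·0.805·0.964 + 0.58·0.805·0.036 + 0.51·0.195·0.964 + 0.77·0.195·0.036
        = 0.054321 + 0.016808 + 0.095870 + 0.005405 = 0.172404
Configurations with earthquake contribute 0.101275, so
  P(earthquake | alarm) = 0.101275 / 0.172404 ≈ 0.587

Now also conditioning on burglary=true:
By total probability over both values of earthquake:
  P(alarm | burglary) = 0.58·0.805 + 0.77·0.195
        = 0.466900 + 0.150150 = 0.617050
Keeping only the earthquake-present terms gives 0.150150, so
  P(earthquake | alarm, burglary) = 0.150150 / 0.617050 ≈ 0.243
— burglary explains away the evidence for earthquake.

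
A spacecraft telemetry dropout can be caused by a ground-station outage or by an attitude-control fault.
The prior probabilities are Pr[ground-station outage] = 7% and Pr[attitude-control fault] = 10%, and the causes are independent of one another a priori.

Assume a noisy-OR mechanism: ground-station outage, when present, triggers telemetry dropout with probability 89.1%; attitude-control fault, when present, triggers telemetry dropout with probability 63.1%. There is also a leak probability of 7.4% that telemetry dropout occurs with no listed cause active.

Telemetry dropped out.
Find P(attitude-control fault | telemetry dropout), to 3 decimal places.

P(attitude-control fault | telemetry dropout) ≈ 0.364

Under noisy-OR, P(telemetry dropout | causes) = 1 − (1−0.074)·∏(1−qᵢ) over the active causes.
P(telemetry dropout) = 0.074×0.93×0.9 + 0.658306×0.93×0.1 + 0.899066×0.07×0.9 + 0.962755×0.07×0.1 = 0.061938 + 0.061222 + 0.056641 + 0.006739 = 0.186540
Of this, 0.067961 comes from 0.061222 + 0.006739 (the attitude-control fault=true cases).
So P(attitude-control fault | telemetry dropout) = 0.067961/0.186540 ≈ 0.364.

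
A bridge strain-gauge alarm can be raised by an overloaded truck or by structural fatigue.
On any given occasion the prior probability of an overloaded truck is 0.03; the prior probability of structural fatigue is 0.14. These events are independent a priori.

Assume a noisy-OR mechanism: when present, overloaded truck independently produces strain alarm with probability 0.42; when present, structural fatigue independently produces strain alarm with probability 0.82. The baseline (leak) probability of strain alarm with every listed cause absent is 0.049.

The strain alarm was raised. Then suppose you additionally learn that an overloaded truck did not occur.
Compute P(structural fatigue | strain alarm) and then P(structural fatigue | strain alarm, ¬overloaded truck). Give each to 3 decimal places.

Under noisy-OR, P(strain alarm | causes) = 1 − (1−0.049)·∏(1−qᵢ) over the active causes.
Sum P(strain alarm|·) weighted by the priors over the 4 (overloaded truck, structural fatigue) configurations:
  P(strain alarm) = 0.049×0.97×0.86 + 0.82882×0.97×0.14 + 0.44842×0.03×0.86 + 0.900716×0.03×0.14
        = 0.040876 + 0.112554 + 0.011569 + 0.003783 = 0.168782
The terms with structural fatigue present sum to 0.116337, so
  P(structural fatigue | strain alarm) = 0.116337 / 0.168782 ≈ 0.689

With the extra evidence:
Numerator (weight on configurations with structural fatigue): 0.82882×0.14 = 0.116035
The normalizing constant is 0.049×0.86 + 0.82882×0.14 = 0.158175
Posterior = 0.116035 / 0.158175 ≈ 0.734

P(structural fatigue | strain alarm) ≈ 0.689; P(structural fatigue | strain alarm, ¬overloaded truck) ≈ 0.734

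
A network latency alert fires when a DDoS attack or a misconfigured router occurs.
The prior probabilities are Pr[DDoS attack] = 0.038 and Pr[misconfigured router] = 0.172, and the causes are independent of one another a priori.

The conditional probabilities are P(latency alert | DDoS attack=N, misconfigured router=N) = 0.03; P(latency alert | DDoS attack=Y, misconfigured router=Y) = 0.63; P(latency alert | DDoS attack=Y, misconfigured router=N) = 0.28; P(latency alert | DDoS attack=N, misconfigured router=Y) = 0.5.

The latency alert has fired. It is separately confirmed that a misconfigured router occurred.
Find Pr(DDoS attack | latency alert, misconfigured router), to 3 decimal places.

P(latency alert | misconfigured router) = 0.5·0.962 + 0.63·0.038 = 0.481000 + 0.023940 = 0.504940
Restricting to configurations with DDoS attack present: 0.63·0.038 = 0.023940.
Hence the posterior is 0.023940/0.504940 ≈ 0.047.

Pr(DDoS attack | latency alert, misconfigured router) ≈ 0.047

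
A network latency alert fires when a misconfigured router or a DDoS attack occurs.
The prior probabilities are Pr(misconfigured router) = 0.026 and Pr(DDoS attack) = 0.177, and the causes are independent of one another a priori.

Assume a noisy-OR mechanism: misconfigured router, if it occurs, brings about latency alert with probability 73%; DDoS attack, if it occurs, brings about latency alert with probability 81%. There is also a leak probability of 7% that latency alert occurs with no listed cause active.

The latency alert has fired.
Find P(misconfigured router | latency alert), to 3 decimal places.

P(misconfigured router | latency alert) ≈ 0.093

Under noisy-OR, P(latency alert | causes) = 1 − (1−0.07)·∏(1−qᵢ) over the active causes.
Weight on misconfigured router=true, given the evidence: 0.016025 + 0.004382 = 0.020407
Denominator P(latency alert): 0.07×0.974×0.823 + 0.8233×0.974×0.177 + 0.7489×0.026×0.823 + 0.952291×0.026×0.177 = 0.218454
Posterior = 0.020407 / 0.218454 ≈ 0.093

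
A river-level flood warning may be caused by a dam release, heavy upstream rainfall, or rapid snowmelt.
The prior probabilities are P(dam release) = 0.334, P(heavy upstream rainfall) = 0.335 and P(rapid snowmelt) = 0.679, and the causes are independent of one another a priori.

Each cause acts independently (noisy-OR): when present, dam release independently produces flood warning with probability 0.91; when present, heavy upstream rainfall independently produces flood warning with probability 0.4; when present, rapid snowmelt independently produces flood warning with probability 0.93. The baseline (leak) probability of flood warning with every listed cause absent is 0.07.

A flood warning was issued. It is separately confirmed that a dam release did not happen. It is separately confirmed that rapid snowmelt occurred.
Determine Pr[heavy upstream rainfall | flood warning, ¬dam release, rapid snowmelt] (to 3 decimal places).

Under noisy-OR, P(flood warning | causes) = 1 − (1−0.07)·∏(1−qᵢ) over the active causes.
P(flood warning | ¬dam release, rapid snowmelt) = 0.9349·0.665 + 0.96094·0.335 = 0.621708 + 0.321915 = 0.943623
Restricting to configurations with heavy upstream rainfall present: 0.96094·0.335 = 0.321915.
So P(heavy upstream rainfall | flood warning, ¬dam release, rapid snowmelt) = 0.321915/0.943623 ≈ 0.341.

Pr[heavy upstream rainfall | flood warning, ¬dam release, rapid snowmelt] ≈ 0.341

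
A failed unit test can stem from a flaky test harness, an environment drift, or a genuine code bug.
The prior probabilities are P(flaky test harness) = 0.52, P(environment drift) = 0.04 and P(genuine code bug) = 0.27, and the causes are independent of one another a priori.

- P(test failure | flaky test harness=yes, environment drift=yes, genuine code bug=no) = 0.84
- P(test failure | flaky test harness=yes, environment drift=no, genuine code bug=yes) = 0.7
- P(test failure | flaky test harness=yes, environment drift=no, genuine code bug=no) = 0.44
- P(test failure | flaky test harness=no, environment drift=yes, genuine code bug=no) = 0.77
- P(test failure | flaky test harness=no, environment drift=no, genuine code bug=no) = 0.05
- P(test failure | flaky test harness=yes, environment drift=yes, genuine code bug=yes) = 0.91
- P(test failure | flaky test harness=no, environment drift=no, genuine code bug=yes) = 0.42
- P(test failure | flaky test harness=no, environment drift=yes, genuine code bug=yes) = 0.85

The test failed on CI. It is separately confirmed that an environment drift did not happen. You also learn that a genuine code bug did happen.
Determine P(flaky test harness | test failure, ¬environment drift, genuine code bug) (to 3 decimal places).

P(test failure | ¬environment drift, genuine code bug) = 0.42×0.48 + 0.7×0.52 = 0.201600 + 0.364000 = 0.565600
Restricting to configurations with flaky test harness present: 0.7×0.52 = 0.364000.
Hence the posterior is 0.364000/0.565600 ≈ 0.644.

P(flaky test harness | test failure, ¬environment drift, genuine code bug) ≈ 0.644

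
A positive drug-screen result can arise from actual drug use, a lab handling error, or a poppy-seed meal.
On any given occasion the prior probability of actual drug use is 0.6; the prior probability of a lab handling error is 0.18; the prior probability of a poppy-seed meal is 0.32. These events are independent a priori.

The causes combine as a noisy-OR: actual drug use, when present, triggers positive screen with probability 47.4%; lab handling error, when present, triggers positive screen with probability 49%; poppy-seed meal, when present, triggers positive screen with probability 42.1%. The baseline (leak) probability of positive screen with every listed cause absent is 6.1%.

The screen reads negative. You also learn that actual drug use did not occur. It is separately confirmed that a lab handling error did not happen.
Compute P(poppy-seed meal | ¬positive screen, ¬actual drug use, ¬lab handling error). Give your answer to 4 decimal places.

Under noisy-OR, P(positive screen | causes) = 1 − (1−0.061)·∏(1−qᵢ) over the active causes.
By total probability over both values of poppy-seed meal:
  P(¬positive screen | ¬actual drug use, ¬lab handling error) = 0.939*0.68 + 0.543681*0.32
        = 0.638520 + 0.173978 = 0.812498
Keeping only the poppy-seed meal-present terms gives 0.173978, so
  P(poppy-seed meal | ¬positive screen, ¬actual drug use, ¬lab handling error) = 0.173978 / 0.812498 ≈ 0.2141

P(poppy-seed meal | ¬positive screen, ¬actual drug use, ¬lab handling error) ≈ 0.2141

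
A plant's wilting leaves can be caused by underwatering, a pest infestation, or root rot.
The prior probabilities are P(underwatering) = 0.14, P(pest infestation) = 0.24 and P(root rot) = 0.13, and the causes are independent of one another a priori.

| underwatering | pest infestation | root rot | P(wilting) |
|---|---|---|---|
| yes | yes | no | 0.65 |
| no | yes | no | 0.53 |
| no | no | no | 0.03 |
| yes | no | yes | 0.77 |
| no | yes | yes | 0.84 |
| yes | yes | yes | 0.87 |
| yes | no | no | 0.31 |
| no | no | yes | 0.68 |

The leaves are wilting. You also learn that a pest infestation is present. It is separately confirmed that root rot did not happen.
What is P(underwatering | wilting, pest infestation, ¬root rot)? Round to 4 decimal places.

Enumerate both values of underwatering and weight by the priors:
  P(wilting | pest infestation, ¬root rot) = 0.53×0.86 + 0.65×0.14
        = 0.455800 + 0.091000 = 0.546800
Configurations with underwatering contribute 0.091000, so
  P(underwatering | wilting, pest infestation, ¬root rot) = 0.091000 / 0.546800 ≈ 0.1664

P(underwatering | wilting, pest infestation, ¬root rot) ≈ 0.1664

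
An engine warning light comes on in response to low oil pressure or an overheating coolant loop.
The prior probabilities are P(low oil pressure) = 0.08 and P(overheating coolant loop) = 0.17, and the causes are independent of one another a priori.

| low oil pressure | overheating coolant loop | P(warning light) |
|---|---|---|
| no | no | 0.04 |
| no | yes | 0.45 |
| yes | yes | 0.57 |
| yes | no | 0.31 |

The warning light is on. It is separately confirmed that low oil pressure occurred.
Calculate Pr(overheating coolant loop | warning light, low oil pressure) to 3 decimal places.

Weight on overheating coolant loop=true, given the evidence: 0.57*0.17 = 0.096900
Normalizer over all consistent configurations: 0.31*0.83 + 0.57*0.17 = 0.354200
P(overheating coolant loop | warning light, low oil pressure) = 0.096900/0.354200 ≈ 0.274

Pr(overheating coolant loop | warning light, low oil pressure) ≈ 0.274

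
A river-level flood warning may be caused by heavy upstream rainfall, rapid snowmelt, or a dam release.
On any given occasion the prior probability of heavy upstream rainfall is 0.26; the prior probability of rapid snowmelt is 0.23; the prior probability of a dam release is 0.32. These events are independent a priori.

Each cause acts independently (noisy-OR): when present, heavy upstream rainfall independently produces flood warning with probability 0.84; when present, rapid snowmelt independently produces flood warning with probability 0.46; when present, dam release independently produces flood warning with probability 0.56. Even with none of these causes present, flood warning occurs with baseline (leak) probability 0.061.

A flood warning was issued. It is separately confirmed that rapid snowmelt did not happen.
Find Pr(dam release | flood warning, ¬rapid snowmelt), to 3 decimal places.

Pr(dam release | flood warning, ¬rapid snowmelt) ≈ 0.545

Under noisy-OR, P(flood warning | causes) = 1 − (1−0.061)·∏(1−qᵢ) over the active causes.
Enumerate the 4 (heavy upstream rainfall, dam release) configurations and weight by the priors:
  P(flood warning | ¬rapid snowmelt) = 0.061·0.74·0.68 + 0.58684·0.74·0.32 + 0.84976·0.26·0.68 + 0.933894·0.26·0.32
        = 0.030695 + 0.138964 + 0.150238 + 0.077700 = 0.397597
Keeping only the dam release-present terms gives 0.216664, so
  P(dam release | flood warning, ¬rapid snowmelt) = 0.216664 / 0.397597 ≈ 0.545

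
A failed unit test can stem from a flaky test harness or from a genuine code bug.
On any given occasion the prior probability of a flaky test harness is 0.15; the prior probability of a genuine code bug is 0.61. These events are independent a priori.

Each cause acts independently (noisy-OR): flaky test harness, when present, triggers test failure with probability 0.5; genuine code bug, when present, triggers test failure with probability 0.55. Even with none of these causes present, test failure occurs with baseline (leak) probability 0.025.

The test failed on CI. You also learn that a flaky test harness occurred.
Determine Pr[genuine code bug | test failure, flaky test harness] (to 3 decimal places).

Pr[genuine code bug | test failure, flaky test harness] ≈ 0.704

Under noisy-OR, P(test failure | causes) = 1 − (1−0.025)·∏(1−qᵢ) over the active causes.
By total probability over both values of genuine code bug:
  P(test failure | flaky test harness) = 0.5125·0.39 + 0.780625·0.61
        = 0.199875 + 0.476181 = 0.676056
Keeping only the genuine code bug-present terms gives 0.476181, so
  P(genuine code bug | test failure, flaky test harness) = 0.476181 / 0.676056 ≈ 0.704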